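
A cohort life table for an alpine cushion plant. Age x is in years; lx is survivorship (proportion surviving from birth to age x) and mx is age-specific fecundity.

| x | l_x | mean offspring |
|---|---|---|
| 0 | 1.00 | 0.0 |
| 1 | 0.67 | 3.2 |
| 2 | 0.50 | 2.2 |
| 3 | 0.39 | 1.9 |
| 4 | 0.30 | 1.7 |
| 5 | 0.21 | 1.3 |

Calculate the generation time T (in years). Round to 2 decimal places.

2.09

lx·mx: 0, 2.144, 1.1, 0.741, 0.51, 0.273 → R0 = 4.768
x·lx·mx: 0, 2.144, 2.2, 2.223, 2.04, 1.365 → Σ = 9.972
T = 9.972 / 4.768 = 2.091443… → 2.09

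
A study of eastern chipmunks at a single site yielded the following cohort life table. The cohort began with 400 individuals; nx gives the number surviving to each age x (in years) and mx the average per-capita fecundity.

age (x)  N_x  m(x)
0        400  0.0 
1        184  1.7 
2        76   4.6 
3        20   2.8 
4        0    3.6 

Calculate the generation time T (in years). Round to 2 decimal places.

1.64

lx = nx/n0 = nx/400: 1, 0.46, 0.19, 0.05, 0
lx·mx: 0, 0.782, 0.874, 0.14, 0 → R0 = 1.796
x·lx·mx: 0, 0.782, 1.748, 0.42, 0 → Σ = 2.95
T = 2.95 / 1.796 = 1.642539… → 1.64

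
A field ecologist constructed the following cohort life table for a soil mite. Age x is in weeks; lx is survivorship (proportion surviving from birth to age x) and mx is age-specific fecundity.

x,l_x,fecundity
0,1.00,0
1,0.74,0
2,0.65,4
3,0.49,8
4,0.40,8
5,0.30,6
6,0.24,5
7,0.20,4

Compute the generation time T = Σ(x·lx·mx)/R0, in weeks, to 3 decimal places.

3.814

lx·mx: 0, 0, 2.6, 3.92, 3.2, 1.8, 1.2, 0.8 → R0 = 13.52
x·lx·mx: 0, 0, 5.2, 11.76, 12.8, 9, 7.2, 5.6 → Σ = 51.56
T = 51.56 / 13.52 = 3.813609… → 3.814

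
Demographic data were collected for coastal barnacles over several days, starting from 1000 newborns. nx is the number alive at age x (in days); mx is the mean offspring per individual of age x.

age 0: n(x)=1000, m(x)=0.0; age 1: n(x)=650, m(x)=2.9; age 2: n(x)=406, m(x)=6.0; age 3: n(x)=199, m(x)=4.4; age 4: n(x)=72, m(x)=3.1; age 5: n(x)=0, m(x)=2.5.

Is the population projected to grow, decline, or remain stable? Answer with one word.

growing

lx = nx/n0 = nx/1000: 1, 0.65, 0.406, 0.199, 0.072, 0
R0 = Σ lx·mx = 0 + 1.885 + 2.436 + 0.8756 + 0.2232 + 0 = 5.4198
R0 > 1, so the population is growing.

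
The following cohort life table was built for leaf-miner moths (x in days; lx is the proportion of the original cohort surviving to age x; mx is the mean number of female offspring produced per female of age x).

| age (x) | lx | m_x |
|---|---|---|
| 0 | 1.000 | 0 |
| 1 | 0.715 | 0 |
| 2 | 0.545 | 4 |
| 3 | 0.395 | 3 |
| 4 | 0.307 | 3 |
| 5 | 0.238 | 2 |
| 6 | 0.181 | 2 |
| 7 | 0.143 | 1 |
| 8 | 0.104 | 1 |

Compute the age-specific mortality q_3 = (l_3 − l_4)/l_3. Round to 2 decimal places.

0.22

q_3 = (l_3 − l_4) / l_3 = (0.395 − 0.307) / 0.395
     = 0.088 / 0.395 = 0.222785… → 0.22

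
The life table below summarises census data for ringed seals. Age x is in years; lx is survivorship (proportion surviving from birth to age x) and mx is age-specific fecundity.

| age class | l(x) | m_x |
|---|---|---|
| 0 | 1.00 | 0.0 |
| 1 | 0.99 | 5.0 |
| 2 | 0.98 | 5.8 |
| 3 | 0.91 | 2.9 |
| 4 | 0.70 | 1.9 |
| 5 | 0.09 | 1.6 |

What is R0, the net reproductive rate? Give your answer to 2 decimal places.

14.75

lx·mx by age: 0, 4.95, 5.684, 2.639, 1.33, 0.144
R0 = Σ lx·mx = 14.747 → 14.75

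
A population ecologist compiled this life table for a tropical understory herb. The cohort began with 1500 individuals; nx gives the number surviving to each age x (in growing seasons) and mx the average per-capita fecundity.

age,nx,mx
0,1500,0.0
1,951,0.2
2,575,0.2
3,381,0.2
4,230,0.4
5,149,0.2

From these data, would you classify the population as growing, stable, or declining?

lx = nx/n0 = nx/1500: 1, 0.634, 0.38333…, 0.254, 0.15333…, 0.09933…
R0 = Σ lx·mx = 0 + 0.1268 + 0.076667… + 0.0508 + 0.061333… + 0.019867… = 0.335467…
R0 < 1, so the population is declining.

declining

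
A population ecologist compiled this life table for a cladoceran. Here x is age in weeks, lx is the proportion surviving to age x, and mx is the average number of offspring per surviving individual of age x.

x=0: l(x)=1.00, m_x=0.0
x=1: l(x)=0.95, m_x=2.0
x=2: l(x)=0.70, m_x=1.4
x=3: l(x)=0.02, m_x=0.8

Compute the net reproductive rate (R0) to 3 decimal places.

2.896

lx·mx by age: 0, 1.9, 0.98, 0.016
R0 = Σ lx·mx = 2.896 → 2.896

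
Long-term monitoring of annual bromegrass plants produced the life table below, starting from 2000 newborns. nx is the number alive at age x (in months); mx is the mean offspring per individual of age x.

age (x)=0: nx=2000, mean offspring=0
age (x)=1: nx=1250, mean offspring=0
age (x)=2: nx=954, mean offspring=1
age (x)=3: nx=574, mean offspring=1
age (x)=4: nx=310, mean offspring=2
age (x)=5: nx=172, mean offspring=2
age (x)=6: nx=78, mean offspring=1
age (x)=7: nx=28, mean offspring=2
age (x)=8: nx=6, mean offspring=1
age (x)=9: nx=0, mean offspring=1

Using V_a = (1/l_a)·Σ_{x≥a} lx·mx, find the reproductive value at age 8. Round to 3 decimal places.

lx = nx/n0 = nx/2000: 1, 0.625, 0.477, 0.287, 0.155, 0.086, 0.039, 0.014, 0.003, 0
lx·mx for x ≥ 8: 0.003, 0 → sum = 0.003
V_8 = 0.003 / l_8 = 0.003 / 0.003 = 1 → 1.000

1.000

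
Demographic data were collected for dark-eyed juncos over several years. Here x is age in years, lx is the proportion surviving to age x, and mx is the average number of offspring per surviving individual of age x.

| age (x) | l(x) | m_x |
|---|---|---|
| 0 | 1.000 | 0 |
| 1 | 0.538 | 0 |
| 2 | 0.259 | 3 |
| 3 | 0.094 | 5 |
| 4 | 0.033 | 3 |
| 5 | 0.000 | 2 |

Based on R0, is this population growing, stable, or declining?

growing

R0 = Σ lx·mx = 0 + 0 + 0.777 + 0.47 + 0.099 + 0 = 1.346
R0 > 1, so the population is growing.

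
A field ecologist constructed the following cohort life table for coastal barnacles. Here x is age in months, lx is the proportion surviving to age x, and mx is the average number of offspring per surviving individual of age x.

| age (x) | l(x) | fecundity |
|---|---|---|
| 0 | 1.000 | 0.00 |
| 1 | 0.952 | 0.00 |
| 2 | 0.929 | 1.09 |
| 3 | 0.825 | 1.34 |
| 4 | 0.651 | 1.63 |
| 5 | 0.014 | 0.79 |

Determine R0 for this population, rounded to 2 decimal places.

3.19

lx·mx by age: 0, 0, 1.01261, 1.1055, 1.06113, 0.01106
R0 = Σ lx·mx = 3.1903 → 3.19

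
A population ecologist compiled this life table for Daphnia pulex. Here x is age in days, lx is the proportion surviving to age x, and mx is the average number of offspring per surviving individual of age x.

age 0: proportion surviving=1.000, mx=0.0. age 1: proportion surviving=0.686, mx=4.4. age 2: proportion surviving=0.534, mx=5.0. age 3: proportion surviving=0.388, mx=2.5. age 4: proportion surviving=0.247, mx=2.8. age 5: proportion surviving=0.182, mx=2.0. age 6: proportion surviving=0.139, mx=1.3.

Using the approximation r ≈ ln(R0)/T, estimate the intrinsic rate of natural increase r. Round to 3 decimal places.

0.963

R0 = Σ lx·mx = 0 + 3.0184 + 2.67 + 0.97 + 0.6916 + 0.364 + 0.1807 = 7.8947
Σ x·lx·mx = 16.939; T = 16.939/7.8947 = 2.14562…
r ≈ ln(R0)/T = ln(7.8947)/2.14562… = 0.96298… → 0.963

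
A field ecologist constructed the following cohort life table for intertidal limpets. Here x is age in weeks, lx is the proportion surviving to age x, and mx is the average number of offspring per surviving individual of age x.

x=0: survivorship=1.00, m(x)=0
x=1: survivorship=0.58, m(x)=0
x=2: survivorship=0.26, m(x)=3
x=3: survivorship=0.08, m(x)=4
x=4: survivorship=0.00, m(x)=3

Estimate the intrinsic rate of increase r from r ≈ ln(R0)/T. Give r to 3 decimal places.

0.042

R0 = Σ lx·mx = 0 + 0 + 0.78 + 0.32 + 0 = 1.1
Σ x·lx·mx = 2.52; T = 2.52/1.1 = 2.29091…
r ≈ ln(R0)/T = ln(1.1)/2.29091… = 0.0416… → 0.042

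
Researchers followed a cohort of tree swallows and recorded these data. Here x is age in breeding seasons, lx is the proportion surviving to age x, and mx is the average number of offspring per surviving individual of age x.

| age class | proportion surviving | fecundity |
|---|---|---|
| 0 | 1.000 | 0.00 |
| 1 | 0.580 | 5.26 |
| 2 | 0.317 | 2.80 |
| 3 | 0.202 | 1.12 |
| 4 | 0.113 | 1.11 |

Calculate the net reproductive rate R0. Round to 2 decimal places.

4.29

lx·mx by age: 0, 3.0508, 0.8876, 0.22624, 0.12543
R0 = Σ lx·mx = 4.29007 → 4.29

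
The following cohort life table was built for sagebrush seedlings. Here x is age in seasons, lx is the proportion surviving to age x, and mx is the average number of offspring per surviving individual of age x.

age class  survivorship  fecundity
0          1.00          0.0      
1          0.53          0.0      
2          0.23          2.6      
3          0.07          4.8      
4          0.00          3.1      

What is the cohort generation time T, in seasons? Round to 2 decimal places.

2.36

lx·mx: 0, 0, 0.598, 0.336, 0 → R0 = 0.934
x·lx·mx: 0, 0, 1.196, 1.008, 0 → Σ = 2.204
T = 2.204 / 0.934 = 2.359743… → 2.36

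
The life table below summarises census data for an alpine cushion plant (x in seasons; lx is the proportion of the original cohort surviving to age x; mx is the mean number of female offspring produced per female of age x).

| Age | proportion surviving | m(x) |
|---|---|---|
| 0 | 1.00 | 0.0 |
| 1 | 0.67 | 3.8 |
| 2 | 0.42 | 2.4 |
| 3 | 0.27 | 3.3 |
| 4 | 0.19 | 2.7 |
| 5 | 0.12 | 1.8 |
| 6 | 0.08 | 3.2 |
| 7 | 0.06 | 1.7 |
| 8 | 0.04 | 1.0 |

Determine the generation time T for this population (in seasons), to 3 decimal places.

lx·mx: 0, 2.546, 1.008, 0.891, 0.513, 0.216, 0.256, 0.102, 0.04 → R0 = 5.572
x·lx·mx: 0, 2.546, 2.016, 2.673, 2.052, 1.08, 1.536, 0.714, 0.32 → Σ = 12.937
T = 12.937 / 5.572 = 2.321788… → 2.322

2.322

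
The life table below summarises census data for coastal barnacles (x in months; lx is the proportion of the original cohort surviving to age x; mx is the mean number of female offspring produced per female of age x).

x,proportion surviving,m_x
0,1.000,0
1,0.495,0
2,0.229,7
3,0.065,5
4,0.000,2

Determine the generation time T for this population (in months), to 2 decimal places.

lx·mx: 0, 0, 1.603, 0.325, 0 → R0 = 1.928
x·lx·mx: 0, 0, 3.206, 0.975, 0 → Σ = 4.181
T = 4.181 / 1.928 = 2.168568… → 2.17

2.17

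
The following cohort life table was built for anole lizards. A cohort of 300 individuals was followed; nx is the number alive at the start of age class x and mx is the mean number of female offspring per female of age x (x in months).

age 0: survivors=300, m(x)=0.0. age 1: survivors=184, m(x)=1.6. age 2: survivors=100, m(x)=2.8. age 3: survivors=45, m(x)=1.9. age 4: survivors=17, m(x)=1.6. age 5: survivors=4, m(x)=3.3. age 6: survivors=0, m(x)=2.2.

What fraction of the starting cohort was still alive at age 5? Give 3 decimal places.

l_5 = n_5/n_0 = 4/300 = 0.013333… → 0.013

0.013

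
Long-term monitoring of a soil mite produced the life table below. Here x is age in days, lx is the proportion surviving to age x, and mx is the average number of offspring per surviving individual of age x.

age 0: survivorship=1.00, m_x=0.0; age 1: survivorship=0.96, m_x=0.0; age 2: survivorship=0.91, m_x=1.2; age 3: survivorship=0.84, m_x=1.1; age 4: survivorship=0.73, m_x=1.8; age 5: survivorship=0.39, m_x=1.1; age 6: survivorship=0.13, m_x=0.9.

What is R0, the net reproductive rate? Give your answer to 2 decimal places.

3.88

lx·mx by age: 0, 0, 1.092, 0.924, 1.314, 0.429, 0.117
R0 = Σ lx·mx = 3.876 → 3.88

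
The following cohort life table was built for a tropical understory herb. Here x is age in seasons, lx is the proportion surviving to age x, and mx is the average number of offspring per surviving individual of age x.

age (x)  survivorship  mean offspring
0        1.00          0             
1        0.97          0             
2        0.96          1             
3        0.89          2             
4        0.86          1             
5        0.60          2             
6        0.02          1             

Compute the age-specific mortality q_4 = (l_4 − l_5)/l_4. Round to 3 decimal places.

0.302

q_4 = (l_4 − l_5) / l_4 = (0.86 − 0.6) / 0.86
     = 0.26 / 0.86 = 0.302326… → 0.302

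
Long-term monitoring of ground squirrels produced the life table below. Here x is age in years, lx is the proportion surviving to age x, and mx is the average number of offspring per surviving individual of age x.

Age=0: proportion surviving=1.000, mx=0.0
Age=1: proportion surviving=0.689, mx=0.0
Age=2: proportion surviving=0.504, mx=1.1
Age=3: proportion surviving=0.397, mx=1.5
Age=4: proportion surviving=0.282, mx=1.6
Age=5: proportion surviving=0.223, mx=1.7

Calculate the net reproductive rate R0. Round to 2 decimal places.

lx·mx by age: 0, 0, 0.5544, 0.5955, 0.4512, 0.3791
R0 = Σ lx·mx = 1.9802 → 1.98

1.98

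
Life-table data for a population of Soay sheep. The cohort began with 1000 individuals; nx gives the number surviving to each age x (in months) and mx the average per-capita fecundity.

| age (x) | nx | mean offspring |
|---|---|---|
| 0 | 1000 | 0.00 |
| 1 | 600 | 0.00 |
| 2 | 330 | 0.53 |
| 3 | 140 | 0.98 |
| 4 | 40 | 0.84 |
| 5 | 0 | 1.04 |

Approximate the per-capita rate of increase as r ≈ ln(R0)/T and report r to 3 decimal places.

-0.410

lx = nx/n0 = nx/1000: 1, 0.6, 0.33, 0.14, 0.04, 0
R0 = Σ lx·mx = 0 + 0 + 0.1749 + 0.1372 + 0.0336 + 0 = 0.3457
Σ x·lx·mx = 0.8958; T = 0.8958/0.3457 = 2.59126…
r ≈ ln(R0)/T = ln(0.3457)/2.59126… = -0.40991… → -0.410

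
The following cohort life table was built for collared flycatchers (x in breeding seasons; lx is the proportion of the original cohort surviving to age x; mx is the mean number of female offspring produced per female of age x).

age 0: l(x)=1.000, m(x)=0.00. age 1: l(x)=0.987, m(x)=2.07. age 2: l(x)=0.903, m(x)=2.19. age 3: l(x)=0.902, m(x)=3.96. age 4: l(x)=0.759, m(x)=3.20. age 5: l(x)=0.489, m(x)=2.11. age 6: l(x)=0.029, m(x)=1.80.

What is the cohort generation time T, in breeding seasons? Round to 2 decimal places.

2.87

lx·mx: 0, 2.04309, 1.97757, 3.57192, 2.4288, 1.03179, 0.0522 → R0 = 11.10537
x·lx·mx: 0, 2.04309, 3.95514, 10.71576, 9.7152, 5.15895, 0.3132 → Σ = 31.90134
T = 31.90134 / 11.10537 = 2.872605… → 2.87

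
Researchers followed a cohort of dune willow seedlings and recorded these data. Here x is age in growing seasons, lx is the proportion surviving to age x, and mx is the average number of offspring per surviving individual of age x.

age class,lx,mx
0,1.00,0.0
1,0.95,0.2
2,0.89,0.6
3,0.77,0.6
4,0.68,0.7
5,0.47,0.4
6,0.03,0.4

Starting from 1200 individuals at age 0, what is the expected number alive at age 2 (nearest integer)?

1068

Expected survivors = N0 · l_2 = 1200 × 0.89 = 1068 → 1068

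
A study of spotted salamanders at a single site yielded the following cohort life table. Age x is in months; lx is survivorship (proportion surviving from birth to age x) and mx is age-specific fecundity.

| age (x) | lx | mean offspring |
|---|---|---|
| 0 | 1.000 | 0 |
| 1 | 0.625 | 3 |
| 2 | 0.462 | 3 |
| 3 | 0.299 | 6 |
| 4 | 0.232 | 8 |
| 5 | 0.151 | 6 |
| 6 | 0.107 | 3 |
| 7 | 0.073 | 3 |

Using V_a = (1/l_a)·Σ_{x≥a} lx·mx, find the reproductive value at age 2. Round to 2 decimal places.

14.03

lx·mx for x ≥ 2: 1.386, 1.794, 1.856, 0.906, 0.321, 0.219 → sum = 6.482
V_2 = 6.482 / l_2 = 6.482 / 0.462 = 14.030303… → 14.03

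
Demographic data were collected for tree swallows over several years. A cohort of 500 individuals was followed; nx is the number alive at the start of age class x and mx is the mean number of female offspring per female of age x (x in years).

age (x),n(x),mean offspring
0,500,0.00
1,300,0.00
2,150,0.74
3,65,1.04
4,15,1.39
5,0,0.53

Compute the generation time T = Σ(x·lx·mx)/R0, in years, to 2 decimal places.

lx = nx/n0 = nx/500: 1, 0.6, 0.3, 0.13, 0.03, 0
lx·mx: 0, 0, 0.222, 0.1352, 0.0417, 0 → R0 = 0.3989
x·lx·mx: 0, 0, 0.444, 0.4056, 0.1668, 0 → Σ = 1.0164
T = 1.0164 / 0.3989 = 2.548007… → 2.55

2.55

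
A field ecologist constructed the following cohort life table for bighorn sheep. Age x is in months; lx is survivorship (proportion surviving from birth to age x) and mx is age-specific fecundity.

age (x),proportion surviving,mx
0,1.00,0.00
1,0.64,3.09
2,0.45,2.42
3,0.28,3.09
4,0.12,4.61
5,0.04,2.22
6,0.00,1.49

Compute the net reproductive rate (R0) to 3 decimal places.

4.574

lx·mx by age: 0, 1.9776, 1.089, 0.8652, 0.5532, 0.0888, 0
R0 = Σ lx·mx = 4.5738 → 4.574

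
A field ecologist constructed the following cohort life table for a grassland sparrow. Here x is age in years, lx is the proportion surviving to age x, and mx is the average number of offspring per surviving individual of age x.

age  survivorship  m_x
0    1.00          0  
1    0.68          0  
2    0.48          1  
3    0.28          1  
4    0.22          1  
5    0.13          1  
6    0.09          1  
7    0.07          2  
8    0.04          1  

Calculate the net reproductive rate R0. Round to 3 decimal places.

1.380

lx·mx by age: 0, 0, 0.48, 0.28, 0.22, 0.13, 0.09, 0.14, 0.04
R0 = Σ lx·mx = 1.38 → 1.380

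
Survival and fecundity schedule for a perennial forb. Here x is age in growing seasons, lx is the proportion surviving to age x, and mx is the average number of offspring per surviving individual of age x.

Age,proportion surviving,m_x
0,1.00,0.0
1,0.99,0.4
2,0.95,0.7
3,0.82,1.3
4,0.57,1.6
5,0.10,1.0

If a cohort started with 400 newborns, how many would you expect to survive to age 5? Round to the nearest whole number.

Expected survivors = N0 · l_5 = 400 × 0.10 = 40 → 40

40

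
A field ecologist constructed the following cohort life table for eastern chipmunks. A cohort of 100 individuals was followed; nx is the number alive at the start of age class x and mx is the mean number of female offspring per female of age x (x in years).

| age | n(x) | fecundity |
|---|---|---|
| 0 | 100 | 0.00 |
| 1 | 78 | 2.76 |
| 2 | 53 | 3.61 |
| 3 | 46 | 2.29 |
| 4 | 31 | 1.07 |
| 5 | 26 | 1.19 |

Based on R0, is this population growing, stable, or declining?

lx = nx/n0 = nx/100: 1, 0.78, 0.53, 0.46, 0.31, 0.26
R0 = Σ lx·mx = 0 + 2.1528 + 1.9133 + 1.0534 + 0.3317 + 0.3094 = 5.7606
R0 > 1, so the population is growing.

growing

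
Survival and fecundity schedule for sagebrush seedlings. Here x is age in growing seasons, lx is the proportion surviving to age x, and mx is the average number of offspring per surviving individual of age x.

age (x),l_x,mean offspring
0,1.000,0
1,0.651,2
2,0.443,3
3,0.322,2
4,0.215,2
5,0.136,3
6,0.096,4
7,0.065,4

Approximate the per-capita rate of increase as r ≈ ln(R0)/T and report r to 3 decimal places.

R0 = Σ lx·mx = 0 + 1.302 + 1.329 + 0.644 + 0.43 + 0.408 + 0.384 + 0.26 = 4.757
Σ x·lx·mx = 13.776; T = 13.776/4.757 = 2.89594…
r ≈ ln(R0)/T = ln(4.757)/2.89594… = 0.53855… → 0.539

0.539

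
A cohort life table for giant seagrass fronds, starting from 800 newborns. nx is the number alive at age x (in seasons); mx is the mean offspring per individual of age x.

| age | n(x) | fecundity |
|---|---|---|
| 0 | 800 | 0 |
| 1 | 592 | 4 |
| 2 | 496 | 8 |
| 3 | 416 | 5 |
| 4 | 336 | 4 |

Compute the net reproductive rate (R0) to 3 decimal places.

12.200

lx = nx/n0 = nx/800: 1, 0.74, 0.62, 0.52, 0.42
lx·mx by age: 0, 2.96, 4.96, 2.6, 1.68
R0 = Σ lx·mx = 12.2 → 12.200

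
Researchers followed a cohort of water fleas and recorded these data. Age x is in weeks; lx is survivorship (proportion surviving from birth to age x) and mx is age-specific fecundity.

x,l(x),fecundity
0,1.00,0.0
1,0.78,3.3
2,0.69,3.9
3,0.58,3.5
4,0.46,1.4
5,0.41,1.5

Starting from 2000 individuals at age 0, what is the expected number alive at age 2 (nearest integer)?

Expected survivors = N0 · l_2 = 2000 × 0.69 = 1380 → 1380

1380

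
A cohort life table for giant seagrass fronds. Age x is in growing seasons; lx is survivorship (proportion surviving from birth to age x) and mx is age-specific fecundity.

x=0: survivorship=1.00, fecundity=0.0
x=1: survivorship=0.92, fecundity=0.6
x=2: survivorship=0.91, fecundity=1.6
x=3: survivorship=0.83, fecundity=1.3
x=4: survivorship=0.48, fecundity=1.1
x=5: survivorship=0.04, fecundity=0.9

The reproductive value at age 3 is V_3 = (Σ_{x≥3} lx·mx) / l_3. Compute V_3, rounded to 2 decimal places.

lx·mx for x ≥ 3: 1.079, 0.528, 0.036 → sum = 1.643
V_3 = 1.643 / l_3 = 1.643 / 0.83 = 1.979518… → 1.98

1.98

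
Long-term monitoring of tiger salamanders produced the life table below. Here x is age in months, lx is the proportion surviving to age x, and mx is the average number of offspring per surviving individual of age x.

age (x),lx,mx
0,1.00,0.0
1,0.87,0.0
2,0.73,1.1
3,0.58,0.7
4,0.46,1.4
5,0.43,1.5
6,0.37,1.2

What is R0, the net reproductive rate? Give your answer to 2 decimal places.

lx·mx by age: 0, 0, 0.803, 0.406, 0.644, 0.645, 0.444
R0 = Σ lx·mx = 2.942 → 2.94

2.94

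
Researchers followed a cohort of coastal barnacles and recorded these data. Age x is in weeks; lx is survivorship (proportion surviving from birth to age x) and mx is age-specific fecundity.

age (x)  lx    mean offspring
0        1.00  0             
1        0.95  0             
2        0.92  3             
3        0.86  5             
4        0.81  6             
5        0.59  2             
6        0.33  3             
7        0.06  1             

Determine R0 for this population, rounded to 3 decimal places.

lx·mx by age: 0, 0, 2.76, 4.3, 4.86, 1.18, 0.99, 0.06
R0 = Σ lx·mx = 14.15 → 14.150

14.150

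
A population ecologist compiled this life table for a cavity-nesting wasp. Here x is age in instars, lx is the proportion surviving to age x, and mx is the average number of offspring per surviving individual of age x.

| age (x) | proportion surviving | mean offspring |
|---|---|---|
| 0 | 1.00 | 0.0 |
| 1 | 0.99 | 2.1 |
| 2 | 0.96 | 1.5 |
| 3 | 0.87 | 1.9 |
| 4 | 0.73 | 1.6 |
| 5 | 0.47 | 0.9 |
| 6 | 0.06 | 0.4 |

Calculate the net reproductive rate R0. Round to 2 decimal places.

6.79

lx·mx by age: 0, 2.079, 1.44, 1.653, 1.168, 0.423, 0.024
R0 = Σ lx·mx = 6.787 → 6.79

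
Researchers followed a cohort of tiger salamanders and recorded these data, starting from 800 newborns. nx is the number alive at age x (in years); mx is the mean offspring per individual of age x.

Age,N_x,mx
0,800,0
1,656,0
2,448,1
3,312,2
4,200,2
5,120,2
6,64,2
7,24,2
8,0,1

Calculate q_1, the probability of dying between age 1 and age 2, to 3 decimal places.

0.317

lx = nx/n0 = nx/800: 1, 0.82, 0.56, 0.39, 0.25, 0.15, 0.08, 0.03, 0
q_1 = (l_1 − l_2) / l_1 = (0.82 − 0.56) / 0.82
     = 0.26 / 0.82 = 0.317073… → 0.317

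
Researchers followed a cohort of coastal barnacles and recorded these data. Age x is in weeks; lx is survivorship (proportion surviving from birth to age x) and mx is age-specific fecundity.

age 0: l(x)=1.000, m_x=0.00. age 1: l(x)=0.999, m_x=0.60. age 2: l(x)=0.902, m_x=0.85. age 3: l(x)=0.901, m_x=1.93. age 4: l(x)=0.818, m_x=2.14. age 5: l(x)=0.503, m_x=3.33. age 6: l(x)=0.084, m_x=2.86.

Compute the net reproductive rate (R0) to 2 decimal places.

6.77

lx·mx by age: 0, 0.5994, 0.7667, 1.73893, 1.75052, 1.67499, 0.24024
R0 = Σ lx·mx = 6.77078 → 6.77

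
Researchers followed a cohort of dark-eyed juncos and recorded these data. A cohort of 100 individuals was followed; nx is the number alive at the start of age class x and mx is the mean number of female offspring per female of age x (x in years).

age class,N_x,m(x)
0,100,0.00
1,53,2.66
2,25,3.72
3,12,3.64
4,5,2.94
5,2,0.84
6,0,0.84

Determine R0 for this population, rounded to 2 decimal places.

lx = nx/n0 = nx/100: 1, 0.53, 0.25, 0.12, 0.05, 0.02, 0
lx·mx by age: 0, 1.4098, 0.93, 0.4368, 0.147, 0.0168, 0
R0 = Σ lx·mx = 2.9404 → 2.94

2.94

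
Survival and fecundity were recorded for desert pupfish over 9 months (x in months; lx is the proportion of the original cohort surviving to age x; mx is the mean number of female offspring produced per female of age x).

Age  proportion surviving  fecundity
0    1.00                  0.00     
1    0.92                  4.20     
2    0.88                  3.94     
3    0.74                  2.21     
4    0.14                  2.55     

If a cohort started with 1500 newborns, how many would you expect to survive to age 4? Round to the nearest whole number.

210

Expected survivors = N0 · l_4 = 1500 × 0.14 = 210 → 210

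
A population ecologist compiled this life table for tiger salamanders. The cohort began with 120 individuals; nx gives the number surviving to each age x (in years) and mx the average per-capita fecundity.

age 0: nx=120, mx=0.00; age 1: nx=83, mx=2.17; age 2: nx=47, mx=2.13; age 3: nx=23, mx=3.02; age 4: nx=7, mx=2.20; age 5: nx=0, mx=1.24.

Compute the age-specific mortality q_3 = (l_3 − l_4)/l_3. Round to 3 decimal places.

lx = nx/n0 = nx/120: 1, 0.69167…, 0.39167…, 0.19167…, 0.05833…, 0
q_3 = (l_3 − l_4) / l_3 = (0.191667… − 0.058333…) / 0.191667…
     = 0.133333… / 0.191667… = 0.695652… → 0.696

0.696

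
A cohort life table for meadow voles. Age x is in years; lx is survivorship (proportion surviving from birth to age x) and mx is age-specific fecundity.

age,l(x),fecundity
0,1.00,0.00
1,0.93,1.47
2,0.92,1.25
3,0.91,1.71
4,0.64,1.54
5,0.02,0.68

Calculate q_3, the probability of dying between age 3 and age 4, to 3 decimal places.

0.297

q_3 = (l_3 − l_4) / l_3 = (0.91 − 0.64) / 0.91
     = 0.27 / 0.91 = 0.296703… → 0.297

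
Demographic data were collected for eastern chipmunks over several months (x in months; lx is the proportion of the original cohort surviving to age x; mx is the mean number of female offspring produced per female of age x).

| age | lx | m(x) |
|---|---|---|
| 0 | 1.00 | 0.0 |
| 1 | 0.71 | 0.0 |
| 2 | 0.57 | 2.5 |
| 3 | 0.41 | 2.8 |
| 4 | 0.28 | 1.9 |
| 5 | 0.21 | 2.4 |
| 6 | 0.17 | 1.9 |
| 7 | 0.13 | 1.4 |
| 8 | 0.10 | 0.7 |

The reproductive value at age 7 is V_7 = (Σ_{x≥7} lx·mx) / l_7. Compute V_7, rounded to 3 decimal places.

lx·mx for x ≥ 7: 0.182, 0.07 → sum = 0.252
V_7 = 0.252 / l_7 = 0.252 / 0.13 = 1.938462… → 1.938

1.938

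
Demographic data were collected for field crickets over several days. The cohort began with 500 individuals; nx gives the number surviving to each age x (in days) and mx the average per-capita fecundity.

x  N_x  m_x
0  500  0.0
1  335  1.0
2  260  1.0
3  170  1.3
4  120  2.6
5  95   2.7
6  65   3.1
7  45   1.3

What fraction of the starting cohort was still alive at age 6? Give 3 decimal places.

l_6 = n_6/n_0 = 65/500 = 0.13 → 0.130

0.130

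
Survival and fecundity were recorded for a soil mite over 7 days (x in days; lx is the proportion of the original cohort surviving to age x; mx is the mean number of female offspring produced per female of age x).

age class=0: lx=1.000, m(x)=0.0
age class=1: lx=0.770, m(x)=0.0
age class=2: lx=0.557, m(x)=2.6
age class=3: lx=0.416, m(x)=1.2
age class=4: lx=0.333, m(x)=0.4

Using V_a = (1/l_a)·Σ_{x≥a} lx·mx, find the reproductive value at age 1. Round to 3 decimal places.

2.702

lx·mx for x ≥ 1: 0, 1.4482, 0.4992, 0.1332 → sum = 2.0806
V_1 = 2.0806 / l_1 = 2.0806 / 0.77 = 2.702078… → 2.702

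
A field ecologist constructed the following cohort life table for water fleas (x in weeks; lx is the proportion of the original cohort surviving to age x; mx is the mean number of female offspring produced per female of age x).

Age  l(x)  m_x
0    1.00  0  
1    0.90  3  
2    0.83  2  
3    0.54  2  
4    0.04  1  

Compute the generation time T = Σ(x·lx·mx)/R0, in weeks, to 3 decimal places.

lx·mx: 0, 2.7, 1.66, 1.08, 0.04 → R0 = 5.48
x·lx·mx: 0, 2.7, 3.32, 3.24, 0.16 → Σ = 9.42
T = 9.42 / 5.48 = 1.718978… → 1.719

1.719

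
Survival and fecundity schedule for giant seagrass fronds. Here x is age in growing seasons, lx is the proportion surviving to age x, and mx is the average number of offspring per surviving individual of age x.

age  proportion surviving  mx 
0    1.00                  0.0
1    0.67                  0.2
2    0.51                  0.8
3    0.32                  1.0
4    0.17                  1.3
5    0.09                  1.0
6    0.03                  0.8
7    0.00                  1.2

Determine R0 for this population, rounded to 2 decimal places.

1.20

lx·mx by age: 0, 0.134, 0.408, 0.32, 0.221, 0.09, 0.024, 0
R0 = Σ lx·mx = 1.197 → 1.20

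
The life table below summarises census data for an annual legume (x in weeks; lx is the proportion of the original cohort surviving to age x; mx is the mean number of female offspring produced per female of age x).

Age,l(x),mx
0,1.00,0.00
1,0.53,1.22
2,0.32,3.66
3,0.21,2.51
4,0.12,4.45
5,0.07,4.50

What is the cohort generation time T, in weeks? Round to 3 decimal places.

lx·mx: 0, 0.6466, 1.1712, 0.5271, 0.534, 0.315 → R0 = 3.1939
x·lx·mx: 0, 0.6466, 2.3424, 1.5813, 2.136, 1.575 → Σ = 8.2813
T = 8.2813 / 3.1939 = 2.592849… → 2.593

2.593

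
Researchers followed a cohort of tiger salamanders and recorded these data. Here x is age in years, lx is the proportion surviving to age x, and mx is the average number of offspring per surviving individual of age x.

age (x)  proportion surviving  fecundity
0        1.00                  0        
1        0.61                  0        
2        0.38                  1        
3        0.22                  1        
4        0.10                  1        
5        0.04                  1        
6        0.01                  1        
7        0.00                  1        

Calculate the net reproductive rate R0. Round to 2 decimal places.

0.75

lx·mx by age: 0, 0, 0.38, 0.22, 0.1, 0.04, 0.01, 0
R0 = Σ lx·mx = 0.75 → 0.75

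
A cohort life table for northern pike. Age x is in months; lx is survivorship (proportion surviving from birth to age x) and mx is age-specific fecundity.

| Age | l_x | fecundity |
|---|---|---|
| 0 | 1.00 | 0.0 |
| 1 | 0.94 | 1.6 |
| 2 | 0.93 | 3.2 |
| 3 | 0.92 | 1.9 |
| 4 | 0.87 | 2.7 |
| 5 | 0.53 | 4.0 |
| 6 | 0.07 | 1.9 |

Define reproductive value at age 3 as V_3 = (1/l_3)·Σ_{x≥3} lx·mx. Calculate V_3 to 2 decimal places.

6.90

lx·mx for x ≥ 3: 1.748, 2.349, 2.12, 0.133 → sum = 6.35
V_3 = 6.35 / l_3 = 6.35 / 0.92 = 6.902174… → 6.90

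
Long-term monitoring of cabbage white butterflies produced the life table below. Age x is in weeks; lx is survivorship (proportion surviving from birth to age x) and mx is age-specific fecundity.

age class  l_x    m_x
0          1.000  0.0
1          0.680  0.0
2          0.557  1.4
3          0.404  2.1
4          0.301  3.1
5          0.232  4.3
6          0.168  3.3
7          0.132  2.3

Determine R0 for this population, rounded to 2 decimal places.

4.42

lx·mx by age: 0, 0, 0.7798, 0.8484, 0.9331, 0.9976, 0.5544, 0.3036
R0 = Σ lx·mx = 4.4169 → 4.42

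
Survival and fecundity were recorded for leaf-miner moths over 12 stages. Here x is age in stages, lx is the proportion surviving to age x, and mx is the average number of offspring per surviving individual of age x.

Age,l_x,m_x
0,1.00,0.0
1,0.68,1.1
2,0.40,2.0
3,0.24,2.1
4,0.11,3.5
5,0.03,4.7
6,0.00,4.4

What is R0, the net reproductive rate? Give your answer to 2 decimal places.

2.58

lx·mx by age: 0, 0.748, 0.8, 0.504, 0.385, 0.141, 0
R0 = Σ lx·mx = 2.578 → 2.58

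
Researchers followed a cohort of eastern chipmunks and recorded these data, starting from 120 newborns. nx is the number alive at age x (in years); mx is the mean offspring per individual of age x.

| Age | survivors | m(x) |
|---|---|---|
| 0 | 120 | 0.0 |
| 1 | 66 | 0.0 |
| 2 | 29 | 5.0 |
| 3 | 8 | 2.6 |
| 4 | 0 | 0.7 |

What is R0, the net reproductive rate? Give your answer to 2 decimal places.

1.38

lx = nx/n0 = nx/120: 1, 0.55, 0.24167…, 0.06667…, 0
lx·mx by age: 0, 0, 1.208333…, 0.173333…, 0
R0 = Σ lx·mx = 1.381667… → 1.38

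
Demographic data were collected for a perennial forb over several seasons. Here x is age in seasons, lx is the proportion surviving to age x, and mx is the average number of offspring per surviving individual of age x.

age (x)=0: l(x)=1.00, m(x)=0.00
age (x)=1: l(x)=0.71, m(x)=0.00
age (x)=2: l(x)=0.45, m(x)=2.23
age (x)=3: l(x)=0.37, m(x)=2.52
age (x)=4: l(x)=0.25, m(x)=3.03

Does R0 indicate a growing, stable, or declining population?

growing

R0 = Σ lx·mx = 0 + 0 + 1.0035 + 0.9324 + 0.7575 = 2.6934
R0 > 1, so the population is growing.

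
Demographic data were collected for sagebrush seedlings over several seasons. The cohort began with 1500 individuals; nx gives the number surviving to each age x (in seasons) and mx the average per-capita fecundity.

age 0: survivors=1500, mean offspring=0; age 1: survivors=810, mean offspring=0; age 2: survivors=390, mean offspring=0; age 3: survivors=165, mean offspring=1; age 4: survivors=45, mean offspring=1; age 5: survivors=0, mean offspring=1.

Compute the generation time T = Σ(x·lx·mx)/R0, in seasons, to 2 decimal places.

lx = nx/n0 = nx/1500: 1, 0.54, 0.26, 0.11, 0.03, 0
lx·mx: 0, 0, 0, 0.11, 0.03, 0 → R0 = 0.14
x·lx·mx: 0, 0, 0, 0.33, 0.12, 0 → Σ = 0.45
T = 0.45 / 0.14 = 3.214286… → 3.21

3.21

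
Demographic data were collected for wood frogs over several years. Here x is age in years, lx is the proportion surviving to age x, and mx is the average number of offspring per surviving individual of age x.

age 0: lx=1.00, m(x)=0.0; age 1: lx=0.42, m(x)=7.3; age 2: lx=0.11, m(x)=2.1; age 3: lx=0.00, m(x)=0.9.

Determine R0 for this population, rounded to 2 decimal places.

lx·mx by age: 0, 3.066, 0.231, 0
R0 = Σ lx·mx = 3.297 → 3.30

3.30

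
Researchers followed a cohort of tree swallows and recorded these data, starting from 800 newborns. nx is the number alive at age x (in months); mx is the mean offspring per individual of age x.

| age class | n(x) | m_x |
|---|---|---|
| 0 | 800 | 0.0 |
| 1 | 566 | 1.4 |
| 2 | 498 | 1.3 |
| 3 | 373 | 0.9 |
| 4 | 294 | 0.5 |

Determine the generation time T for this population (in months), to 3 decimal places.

lx = nx/n0 = nx/800: 1, 0.7075, 0.6225, 0.46625, 0.3675
lx·mx: 0, 0.9905, 0.80925, 0.419625, 0.18375 → R0 = 2.403125
x·lx·mx: 0, 0.9905, 1.6185, 1.258875, 0.735 → Σ = 4.602875
T = 4.602875 / 2.403125 = 1.915371… → 1.915

1.915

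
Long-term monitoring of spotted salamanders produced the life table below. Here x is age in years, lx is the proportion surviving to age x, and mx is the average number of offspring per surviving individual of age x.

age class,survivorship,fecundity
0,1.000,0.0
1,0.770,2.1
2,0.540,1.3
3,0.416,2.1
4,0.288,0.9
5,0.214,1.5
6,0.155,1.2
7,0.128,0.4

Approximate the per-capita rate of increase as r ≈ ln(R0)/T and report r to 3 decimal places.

R0 = Σ lx·mx = 0 + 1.617 + 0.702 + 0.8736 + 0.2592 + 0.321 + 0.186 + 0.0512 = 4.01
Σ x·lx·mx = 9.758; T = 9.758/4.01 = 2.43342…
r ≈ ln(R0)/T = ln(4.01)/2.43342… = 0.57072… → 0.571

0.571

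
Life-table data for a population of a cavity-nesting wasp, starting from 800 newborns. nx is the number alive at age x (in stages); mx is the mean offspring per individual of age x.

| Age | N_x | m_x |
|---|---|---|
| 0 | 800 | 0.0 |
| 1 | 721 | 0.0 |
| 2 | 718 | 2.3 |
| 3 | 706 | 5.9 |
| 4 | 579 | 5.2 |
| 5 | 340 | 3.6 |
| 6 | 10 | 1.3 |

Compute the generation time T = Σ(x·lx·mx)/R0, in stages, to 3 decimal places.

3.382

lx = nx/n0 = nx/800: 1, 0.90125, 0.8975, 0.8825, 0.72375, 0.425, 0.0125
lx·mx: 0, 0, 2.06425, 5.20675, 3.7635, 1.53, 0.01625 → R0 = 12.58075
x·lx·mx: 0, 0, 4.1285, 15.62025, 15.054, 7.65, 0.0975 → Σ = 42.55025
T = 42.55025 / 12.58075 = 3.382171… → 3.382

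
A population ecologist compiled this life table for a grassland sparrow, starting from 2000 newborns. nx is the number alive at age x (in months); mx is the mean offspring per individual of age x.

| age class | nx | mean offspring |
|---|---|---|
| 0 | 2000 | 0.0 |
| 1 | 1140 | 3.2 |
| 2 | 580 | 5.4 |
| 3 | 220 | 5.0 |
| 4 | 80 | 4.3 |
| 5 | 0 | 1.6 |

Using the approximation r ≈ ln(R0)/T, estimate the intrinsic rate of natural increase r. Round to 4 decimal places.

lx = nx/n0 = nx/2000: 1, 0.57, 0.29, 0.11, 0.04, 0
R0 = Σ lx·mx = 0 + 1.824 + 1.566 + 0.55 + 0.172 + 0 = 4.112
Σ x·lx·mx = 7.294; T = 7.294/4.112 = 1.77383…
r ≈ ln(R0)/T = ln(4.112)/1.77383… = 0.797093… → 0.7971

0.7971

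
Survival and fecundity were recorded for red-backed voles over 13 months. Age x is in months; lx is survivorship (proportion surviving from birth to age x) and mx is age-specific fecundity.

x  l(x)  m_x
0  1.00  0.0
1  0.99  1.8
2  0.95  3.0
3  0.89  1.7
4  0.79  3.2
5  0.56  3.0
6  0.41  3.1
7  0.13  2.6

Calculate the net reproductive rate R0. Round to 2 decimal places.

lx·mx by age: 0, 1.782, 2.85, 1.513, 2.528, 1.68, 1.271, 0.338
R0 = Σ lx·mx = 11.962 → 11.96

11.96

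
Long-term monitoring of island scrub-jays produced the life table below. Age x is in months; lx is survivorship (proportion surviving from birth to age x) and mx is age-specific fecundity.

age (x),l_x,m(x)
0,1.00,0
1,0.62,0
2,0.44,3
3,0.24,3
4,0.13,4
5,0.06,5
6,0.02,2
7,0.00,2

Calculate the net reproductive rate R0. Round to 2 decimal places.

lx·mx by age: 0, 0, 1.32, 0.72, 0.52, 0.3, 0.04, 0
R0 = Σ lx·mx = 2.9 → 2.90

2.90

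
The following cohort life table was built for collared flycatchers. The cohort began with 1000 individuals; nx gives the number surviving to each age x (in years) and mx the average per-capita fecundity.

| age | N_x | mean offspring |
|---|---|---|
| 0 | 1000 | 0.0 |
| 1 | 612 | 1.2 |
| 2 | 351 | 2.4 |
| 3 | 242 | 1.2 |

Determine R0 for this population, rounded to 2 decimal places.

lx = nx/n0 = nx/1000: 1, 0.612, 0.351, 0.242
lx·mx by age: 0, 0.7344, 0.8424, 0.2904
R0 = Σ lx·mx = 1.8672 → 1.87

1.87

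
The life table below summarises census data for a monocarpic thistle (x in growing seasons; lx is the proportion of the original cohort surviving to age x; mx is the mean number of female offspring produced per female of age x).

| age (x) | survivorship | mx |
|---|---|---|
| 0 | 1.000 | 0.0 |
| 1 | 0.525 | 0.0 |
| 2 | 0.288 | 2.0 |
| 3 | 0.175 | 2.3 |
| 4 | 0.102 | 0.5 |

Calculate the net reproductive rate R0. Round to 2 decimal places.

1.03

lx·mx by age: 0, 0, 0.576, 0.4025, 0.051
R0 = Σ lx·mx = 1.0295 → 1.03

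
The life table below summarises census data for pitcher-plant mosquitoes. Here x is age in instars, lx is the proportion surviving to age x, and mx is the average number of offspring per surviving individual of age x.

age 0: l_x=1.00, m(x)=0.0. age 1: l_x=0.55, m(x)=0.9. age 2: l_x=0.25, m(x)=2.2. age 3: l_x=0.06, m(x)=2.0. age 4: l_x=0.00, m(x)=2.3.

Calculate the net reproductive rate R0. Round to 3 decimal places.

1.165

lx·mx by age: 0, 0.495, 0.55, 0.12, 0
R0 = Σ lx·mx = 1.165 → 1.165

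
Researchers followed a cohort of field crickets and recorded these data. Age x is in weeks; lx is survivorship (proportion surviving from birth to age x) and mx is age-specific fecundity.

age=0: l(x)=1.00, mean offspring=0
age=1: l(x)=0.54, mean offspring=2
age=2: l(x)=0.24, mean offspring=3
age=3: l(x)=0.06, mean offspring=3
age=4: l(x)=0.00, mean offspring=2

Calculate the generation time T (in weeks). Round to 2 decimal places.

lx·mx: 0, 1.08, 0.72, 0.18, 0 → R0 = 1.98
x·lx·mx: 0, 1.08, 1.44, 0.54, 0 → Σ = 3.06
T = 3.06 / 1.98 = 1.545455… → 1.55

1.55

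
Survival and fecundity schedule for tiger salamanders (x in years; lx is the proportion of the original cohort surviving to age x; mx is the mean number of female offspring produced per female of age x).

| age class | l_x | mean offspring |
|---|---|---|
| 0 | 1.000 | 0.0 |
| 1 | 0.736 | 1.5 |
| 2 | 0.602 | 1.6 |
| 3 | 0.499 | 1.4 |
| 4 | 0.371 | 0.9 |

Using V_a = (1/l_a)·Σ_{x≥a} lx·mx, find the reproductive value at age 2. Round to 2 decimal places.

3.32

lx·mx for x ≥ 2: 0.9632, 0.6986, 0.3339 → sum = 1.9957
V_2 = 1.9957 / l_2 = 1.9957 / 0.602 = 3.315116… → 3.32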